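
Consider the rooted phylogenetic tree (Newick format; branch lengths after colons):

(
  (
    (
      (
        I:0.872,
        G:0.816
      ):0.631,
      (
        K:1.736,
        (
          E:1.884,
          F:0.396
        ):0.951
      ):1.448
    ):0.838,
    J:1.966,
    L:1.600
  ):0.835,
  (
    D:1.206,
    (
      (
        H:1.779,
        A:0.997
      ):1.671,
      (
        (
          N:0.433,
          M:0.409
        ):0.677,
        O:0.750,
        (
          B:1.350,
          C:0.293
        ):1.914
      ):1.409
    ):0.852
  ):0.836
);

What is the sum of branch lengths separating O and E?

The path runs O → … → MRCA → … → E; the MRCA is the root of the tree.
Branch lengths along that path: 0.750 + 1.409 + 0.852 + 0.836 + 0.835 + 0.838 + 1.448 + 0.951 + 1.884 = 9.803.

9.803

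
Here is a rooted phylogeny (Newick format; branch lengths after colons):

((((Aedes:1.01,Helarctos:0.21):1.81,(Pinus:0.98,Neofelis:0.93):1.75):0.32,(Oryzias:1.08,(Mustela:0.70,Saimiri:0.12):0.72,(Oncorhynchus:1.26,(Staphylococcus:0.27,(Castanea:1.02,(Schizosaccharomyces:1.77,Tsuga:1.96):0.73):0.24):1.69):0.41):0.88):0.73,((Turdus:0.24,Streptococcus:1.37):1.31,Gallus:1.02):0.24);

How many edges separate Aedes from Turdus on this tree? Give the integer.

7

The MRCA of Aedes and Turdus is the root of the tree.
From Aedes up to that node: 4 branches. From Turdus up to the same node: 3 branches. Total: 4 + 3 = 7.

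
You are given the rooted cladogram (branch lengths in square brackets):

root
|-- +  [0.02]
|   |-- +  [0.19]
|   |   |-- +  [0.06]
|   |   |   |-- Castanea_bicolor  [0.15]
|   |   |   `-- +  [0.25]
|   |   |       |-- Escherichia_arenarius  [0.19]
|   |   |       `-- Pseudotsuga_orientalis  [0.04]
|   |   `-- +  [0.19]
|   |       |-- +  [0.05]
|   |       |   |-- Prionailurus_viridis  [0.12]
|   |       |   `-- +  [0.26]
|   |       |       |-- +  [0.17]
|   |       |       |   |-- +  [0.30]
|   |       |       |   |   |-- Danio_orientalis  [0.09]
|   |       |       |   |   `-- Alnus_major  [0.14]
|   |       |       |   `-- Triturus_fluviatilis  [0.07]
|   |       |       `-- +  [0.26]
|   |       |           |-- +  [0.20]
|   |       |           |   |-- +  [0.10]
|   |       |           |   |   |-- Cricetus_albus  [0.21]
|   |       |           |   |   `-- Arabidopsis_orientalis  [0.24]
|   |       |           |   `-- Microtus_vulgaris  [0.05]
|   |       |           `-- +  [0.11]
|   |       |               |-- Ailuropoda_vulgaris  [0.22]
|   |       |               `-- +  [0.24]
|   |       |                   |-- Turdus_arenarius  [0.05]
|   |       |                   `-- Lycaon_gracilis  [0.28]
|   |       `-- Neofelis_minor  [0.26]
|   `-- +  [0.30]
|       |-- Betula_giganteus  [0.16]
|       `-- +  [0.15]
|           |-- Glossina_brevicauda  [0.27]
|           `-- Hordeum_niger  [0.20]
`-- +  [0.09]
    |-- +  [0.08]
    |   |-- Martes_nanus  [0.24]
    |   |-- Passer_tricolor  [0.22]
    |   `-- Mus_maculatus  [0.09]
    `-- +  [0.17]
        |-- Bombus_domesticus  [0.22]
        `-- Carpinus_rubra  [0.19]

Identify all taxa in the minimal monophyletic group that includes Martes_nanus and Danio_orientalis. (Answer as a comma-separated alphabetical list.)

Tracing Martes_nanus: it sits inside (Martes_nanus,Passer_tricolor,Mus_maculatus).
Tracing Danio_orientalis: it sits inside (Danio_orientalis,Alnus_major).
The smallest clade enclosing both is the whole tree (their MRCA is the root), so the answer is all 22 tips in alphabetical order.

Ailuropoda_vulgaris, Alnus_major, Arabidopsis_orientalis, Betula_giganteus, Bombus_domesticus, Carpinus_rubra, Castanea_bicolor, Cricetus_albus, Danio_orientalis, Escherichia_arenarius, Glossina_brevicauda, Hordeum_niger, Lycaon_gracilis, Martes_nanus, Microtus_vulgaris, Mus_maculatus, Neofelis_minor, Passer_tricolor, Prionailurus_viridis, Pseudotsuga_orientalis, Triturus_fluviatilis, Turdus_arenarius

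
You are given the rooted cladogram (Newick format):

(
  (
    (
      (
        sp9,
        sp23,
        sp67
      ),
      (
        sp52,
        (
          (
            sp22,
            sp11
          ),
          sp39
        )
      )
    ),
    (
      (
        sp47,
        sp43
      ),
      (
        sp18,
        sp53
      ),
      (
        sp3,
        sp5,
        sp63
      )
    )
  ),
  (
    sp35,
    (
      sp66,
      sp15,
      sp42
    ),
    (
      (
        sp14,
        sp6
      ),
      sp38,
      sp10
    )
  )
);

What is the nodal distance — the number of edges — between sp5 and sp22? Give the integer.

8

The MRCA of sp5 and sp22 is the node subtending (((sp9,sp23,sp67),(sp52,((sp22,sp11),sp39))),((sp47,sp43),(sp18,sp53),(sp3,sp5,sp63))).
From sp5 up to that node: 3 branches. From sp22 up to the same node: 5 branches. Total: 3 + 5 = 8.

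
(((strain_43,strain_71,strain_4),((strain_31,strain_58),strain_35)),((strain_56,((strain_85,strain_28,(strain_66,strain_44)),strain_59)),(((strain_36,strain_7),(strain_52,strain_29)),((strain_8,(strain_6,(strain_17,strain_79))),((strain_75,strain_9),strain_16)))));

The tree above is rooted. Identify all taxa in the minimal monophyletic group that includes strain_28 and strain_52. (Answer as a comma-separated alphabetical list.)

strain_16, strain_17, strain_28, strain_29, strain_36, strain_44, strain_52, strain_56, strain_59, strain_6, strain_66, strain_7, strain_75, strain_79, strain_8, strain_85, strain_9

Tracing strain_28: it sits inside (strain_85,strain_28,(strain_66,strain_44)).
Tracing strain_52: it sits inside (strain_52,strain_29).
The smallest clade enclosing both is ((strain_56,((strain_85,strain_28,(strain_66,strain_44)),strain_59)),(((strain_36,strain_7),(strain_52,strain_29)),((strain_8,(strain_6,(strain_17,strain_79))),((strain_75,strain_9),strain_16)))); the answer is its 17 terminal taxa in alphabetical order.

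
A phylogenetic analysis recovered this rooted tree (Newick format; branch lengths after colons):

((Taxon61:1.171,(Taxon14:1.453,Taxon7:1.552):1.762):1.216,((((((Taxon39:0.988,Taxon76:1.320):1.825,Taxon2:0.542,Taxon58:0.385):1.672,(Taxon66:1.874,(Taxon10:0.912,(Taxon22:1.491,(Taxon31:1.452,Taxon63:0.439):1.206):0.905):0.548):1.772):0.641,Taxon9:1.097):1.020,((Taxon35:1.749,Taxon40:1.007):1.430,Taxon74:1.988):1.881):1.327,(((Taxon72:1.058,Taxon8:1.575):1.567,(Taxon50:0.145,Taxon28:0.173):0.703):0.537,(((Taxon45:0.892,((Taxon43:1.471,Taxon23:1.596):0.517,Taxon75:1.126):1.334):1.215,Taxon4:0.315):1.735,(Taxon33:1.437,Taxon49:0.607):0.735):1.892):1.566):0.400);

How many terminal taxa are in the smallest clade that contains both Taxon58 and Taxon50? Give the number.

24

The MRCA of Taxon58 and Taxon50 is the node subtending ((((((Taxon39,Taxon76),Taxon2,Taxon58),(Taxon66,(Taxon10,(Taxon22,(Taxon31,Taxon63))))),Taxon9),((Taxon35,Taxon40),Taxon74)),(((Taxon72,Taxon8),(Taxon50,Taxon28)),(((Taxon45,((Taxon43,Taxon23),Taxon75)),Taxon4),(Taxon33,Taxon49)))).
That clade contains 24 terminal taxa: Taxon10, Taxon2, Taxon22, Taxon23, Taxon28, Taxon31, Taxon33, Taxon35, Taxon39, Taxon4, Taxon40, Taxon43, Taxon45, Taxon49, Taxon50, Taxon58, Taxon63, Taxon66, Taxon72, Taxon74, Taxon75, Taxon76, Taxon8, Taxon9.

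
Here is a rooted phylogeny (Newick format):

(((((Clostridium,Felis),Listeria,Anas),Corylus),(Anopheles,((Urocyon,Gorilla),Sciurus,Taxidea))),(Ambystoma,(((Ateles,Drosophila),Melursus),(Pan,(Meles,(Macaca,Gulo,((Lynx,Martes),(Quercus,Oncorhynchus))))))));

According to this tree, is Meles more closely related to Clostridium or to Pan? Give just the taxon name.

Pan

The MRCA of Meles and Pan subtends (Pan,(Meles,(Macaca,Gulo,((Lynx,Martes),(Quercus,Oncorhynchus))))) (8 taxa).
The MRCA of Meles and Clostridium is the root, subtending the entire tree (22 taxa).
The first is nested inside the second, so Meles shares a more recent common ancestor with Pan.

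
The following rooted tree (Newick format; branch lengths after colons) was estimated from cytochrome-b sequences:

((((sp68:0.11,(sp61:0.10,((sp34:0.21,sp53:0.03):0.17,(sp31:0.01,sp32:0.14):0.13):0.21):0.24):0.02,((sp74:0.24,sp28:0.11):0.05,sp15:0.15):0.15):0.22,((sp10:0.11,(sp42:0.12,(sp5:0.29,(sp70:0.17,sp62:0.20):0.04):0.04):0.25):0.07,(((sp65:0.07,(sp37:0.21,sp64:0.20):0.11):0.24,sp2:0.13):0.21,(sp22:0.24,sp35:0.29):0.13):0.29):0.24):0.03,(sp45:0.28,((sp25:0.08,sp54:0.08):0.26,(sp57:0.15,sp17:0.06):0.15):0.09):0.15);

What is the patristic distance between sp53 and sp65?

1.94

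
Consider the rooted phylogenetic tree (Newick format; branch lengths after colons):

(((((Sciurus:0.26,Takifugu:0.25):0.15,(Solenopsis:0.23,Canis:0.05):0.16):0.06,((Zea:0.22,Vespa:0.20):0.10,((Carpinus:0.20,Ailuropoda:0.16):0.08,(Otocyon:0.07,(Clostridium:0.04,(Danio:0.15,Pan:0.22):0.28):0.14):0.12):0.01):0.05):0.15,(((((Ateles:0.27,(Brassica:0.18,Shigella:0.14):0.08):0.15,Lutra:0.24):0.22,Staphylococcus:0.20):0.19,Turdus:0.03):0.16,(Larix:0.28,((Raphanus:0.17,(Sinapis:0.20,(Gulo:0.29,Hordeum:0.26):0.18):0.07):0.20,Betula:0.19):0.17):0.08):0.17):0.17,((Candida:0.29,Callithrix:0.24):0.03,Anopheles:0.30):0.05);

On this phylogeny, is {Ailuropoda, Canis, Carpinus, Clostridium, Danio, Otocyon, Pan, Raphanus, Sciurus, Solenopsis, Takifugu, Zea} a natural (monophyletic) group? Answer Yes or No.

No

The MRCA of the listed taxa subtends ((((Sciurus,Takifugu),(Solenopsis,Canis)),((Zea,Vespa),((Carpinus,Ailuropoda),(Otocyon,(Clostridium,(Danio,Pan)))))),(((((Ateles,(Brassica,Shigella)),Lutra),Staphylococcus),Turdus),(Larix,((Raphanus,(Sinapis,(Gulo,Hordeum))),Betula)))).
That clade also contains Ateles, Betula, Brassica, Gulo, Hordeum, Larix, Lutra, Shigella, Sinapis, Staphylococcus, Turdus, Vespa, which are not in the proposed group, so the group is not monophyletic.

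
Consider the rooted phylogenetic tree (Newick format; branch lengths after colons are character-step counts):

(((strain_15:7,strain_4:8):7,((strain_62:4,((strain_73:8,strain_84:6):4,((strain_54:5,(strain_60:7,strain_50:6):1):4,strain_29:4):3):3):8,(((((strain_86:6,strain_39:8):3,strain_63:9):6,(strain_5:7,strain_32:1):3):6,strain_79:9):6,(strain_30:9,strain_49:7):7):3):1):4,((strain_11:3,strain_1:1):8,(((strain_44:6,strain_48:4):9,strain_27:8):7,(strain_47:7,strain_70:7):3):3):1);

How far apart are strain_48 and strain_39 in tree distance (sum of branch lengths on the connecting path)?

61

The path runs strain_48 → … → MRCA → … → strain_39; the MRCA is the root of the tree.
Branch lengths along that path: 4 + 9 + 7 + 3 + 1 + 4 + 1 + 3 + 6 + 6 + 6 + 3 + 8 = 61.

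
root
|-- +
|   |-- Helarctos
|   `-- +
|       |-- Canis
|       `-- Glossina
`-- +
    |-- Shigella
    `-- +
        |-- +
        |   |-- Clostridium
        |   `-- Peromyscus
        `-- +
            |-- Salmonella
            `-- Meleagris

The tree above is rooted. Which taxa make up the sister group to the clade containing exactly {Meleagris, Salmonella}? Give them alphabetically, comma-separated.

Clostridium, Peromyscus

The clade containing exactly {Meleagris, Salmonella} attaches to the tree at the node subtending ((Clostridium,Peromyscus),(Salmonella,Meleagris)).
The other lineage descending from that same node — the sister group — is (Clostridium,Peromyscus); its 2 tips in alphabetical order are the answer.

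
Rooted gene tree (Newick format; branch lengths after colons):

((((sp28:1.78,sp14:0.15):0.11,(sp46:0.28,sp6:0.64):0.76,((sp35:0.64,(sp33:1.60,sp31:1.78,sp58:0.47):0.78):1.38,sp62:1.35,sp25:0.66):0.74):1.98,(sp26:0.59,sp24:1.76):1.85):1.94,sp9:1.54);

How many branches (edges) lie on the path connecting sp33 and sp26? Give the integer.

The MRCA of sp33 and sp26 is the node subtending (((sp28,sp14),(sp46,sp6),((sp35,(sp33,sp31,sp58)),sp62,sp25)),(sp26,sp24)).
From sp33 up to that node: 5 branches. From sp26 up to the same node: 2 branches. Total: 5 + 2 = 7.

7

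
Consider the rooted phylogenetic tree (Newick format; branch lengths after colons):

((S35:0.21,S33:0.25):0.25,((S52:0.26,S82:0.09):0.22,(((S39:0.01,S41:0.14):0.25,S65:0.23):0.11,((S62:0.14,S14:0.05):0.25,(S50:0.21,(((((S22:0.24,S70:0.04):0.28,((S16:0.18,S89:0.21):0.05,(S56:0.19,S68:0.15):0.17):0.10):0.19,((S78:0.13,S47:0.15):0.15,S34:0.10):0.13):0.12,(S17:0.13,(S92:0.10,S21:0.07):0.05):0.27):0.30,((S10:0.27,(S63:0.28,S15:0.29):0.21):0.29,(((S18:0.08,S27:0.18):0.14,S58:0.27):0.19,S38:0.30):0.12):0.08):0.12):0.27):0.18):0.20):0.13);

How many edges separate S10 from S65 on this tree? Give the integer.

The MRCA of S10 and S65 is the node subtending (((S39,S41),S65),((S62,S14),(S50,(((((S22,S70),((S16,S89),(S56,S68))),((S78,S47),S34)),(S17,(S92,S21))),((S10,(S63,S15)),(((S18,S27),S58),S38)))))).
From S10 up to that node: 6 branches. From S65 up to the same node: 2 branches. Total: 6 + 2 = 8.

8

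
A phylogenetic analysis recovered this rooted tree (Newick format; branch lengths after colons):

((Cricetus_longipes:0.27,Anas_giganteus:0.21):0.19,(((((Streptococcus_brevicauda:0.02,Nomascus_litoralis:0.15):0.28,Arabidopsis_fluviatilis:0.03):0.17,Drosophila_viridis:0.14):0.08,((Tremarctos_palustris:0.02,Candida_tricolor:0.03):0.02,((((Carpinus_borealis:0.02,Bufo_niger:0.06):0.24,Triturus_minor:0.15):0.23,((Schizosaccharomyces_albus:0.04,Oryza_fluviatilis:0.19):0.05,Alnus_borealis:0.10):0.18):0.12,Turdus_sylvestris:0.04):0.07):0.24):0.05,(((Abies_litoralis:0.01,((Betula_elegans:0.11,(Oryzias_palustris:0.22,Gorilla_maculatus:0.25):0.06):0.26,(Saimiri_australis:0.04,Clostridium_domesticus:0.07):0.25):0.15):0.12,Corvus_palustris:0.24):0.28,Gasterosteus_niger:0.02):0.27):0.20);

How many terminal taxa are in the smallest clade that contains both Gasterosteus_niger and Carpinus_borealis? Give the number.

21

The MRCA of Gasterosteus_niger and Carpinus_borealis is the node subtending (((((Streptococcus_brevicauda,Nomascus_litoralis),Arabidopsis_fluviatilis),Drosophila_viridis),((Tremarctos_palustris,Candida_tricolor),((((Carpinus_borealis,Bufo_niger),Triturus_minor),((Schizosaccharomyces_albus,Oryza_fluviatilis),Alnus_borealis)),Turdus_sylvestris))),(((Abies_litoralis,((Betula_elegans,(Oryzias_palustris,Gorilla_maculatus)),(Saimiri_australis,Clostridium_domesticus))),Corvus_palustris),Gasterosteus_niger)).
That clade contains 21 terminal taxa: Abies_litoralis, Alnus_borealis, Arabidopsis_fluviatilis, Betula_elegans, Bufo_niger, Candida_tricolor, Carpinus_borealis, Clostridium_domesticus, Corvus_palustris, Drosophila_viridis, Gasterosteus_niger, Gorilla_maculatus, Nomascus_litoralis, Oryza_fluviatilis, Oryzias_palustris, Saimiri_australis, Schizosaccharomyces_albus, Streptococcus_brevicauda, Tremarctos_palustris, Triturus_minor, Turdus_sylvestris.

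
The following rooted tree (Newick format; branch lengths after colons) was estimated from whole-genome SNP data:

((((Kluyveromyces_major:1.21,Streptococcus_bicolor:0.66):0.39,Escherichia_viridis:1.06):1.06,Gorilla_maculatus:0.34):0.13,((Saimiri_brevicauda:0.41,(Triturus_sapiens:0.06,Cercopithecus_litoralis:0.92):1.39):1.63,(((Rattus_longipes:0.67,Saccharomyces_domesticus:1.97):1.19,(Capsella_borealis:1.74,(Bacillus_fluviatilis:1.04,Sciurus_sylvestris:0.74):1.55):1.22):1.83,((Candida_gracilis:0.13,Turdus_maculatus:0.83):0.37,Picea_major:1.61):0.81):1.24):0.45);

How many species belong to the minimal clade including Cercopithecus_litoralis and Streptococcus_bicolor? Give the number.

The MRCA of Cercopithecus_litoralis and Streptococcus_bicolor is the root, so the clade is the entire tree.
That clade contains 15 terminal taxa: Bacillus_fluviatilis, Candida_gracilis, Capsella_borealis, Cercopithecus_litoralis, Escherichia_viridis, Gorilla_maculatus, Kluyveromyces_major, Picea_major, Rattus_longipes, Saccharomyces_domesticus, Saimiri_brevicauda, Sciurus_sylvestris, Streptococcus_bicolor, Triturus_sapiens, Turdus_maculatus.

15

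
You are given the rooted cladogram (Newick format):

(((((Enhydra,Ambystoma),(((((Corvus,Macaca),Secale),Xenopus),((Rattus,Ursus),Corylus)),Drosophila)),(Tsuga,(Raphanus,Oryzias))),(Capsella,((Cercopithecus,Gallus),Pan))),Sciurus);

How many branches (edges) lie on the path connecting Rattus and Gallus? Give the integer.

The MRCA of Rattus and Gallus is the node subtending ((((Enhydra,Ambystoma),(((((Corvus,Macaca),Secale),Xenopus),((Rattus,Ursus),Corylus)),Drosophila)),(Tsuga,(Raphanus,Oryzias))),(Capsella,((Cercopithecus,Gallus),Pan))).
From Rattus up to that node: 7 branches. From Gallus up to the same node: 4 branches. Total: 7 + 4 = 11.

11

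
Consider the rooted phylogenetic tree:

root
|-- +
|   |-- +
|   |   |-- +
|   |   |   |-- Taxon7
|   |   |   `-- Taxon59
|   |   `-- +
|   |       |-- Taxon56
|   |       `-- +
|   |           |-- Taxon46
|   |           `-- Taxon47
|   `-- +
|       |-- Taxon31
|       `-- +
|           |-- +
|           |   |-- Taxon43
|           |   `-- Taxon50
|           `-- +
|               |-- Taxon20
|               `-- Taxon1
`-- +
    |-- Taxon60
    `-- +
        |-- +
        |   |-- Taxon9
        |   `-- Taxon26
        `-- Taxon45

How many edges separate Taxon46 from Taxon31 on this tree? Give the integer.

The MRCA of Taxon46 and Taxon31 is the node subtending (((Taxon7,Taxon59),(Taxon56,(Taxon46,Taxon47))),(Taxon31,((Taxon43,Taxon50),(Taxon20,Taxon1)))).
From Taxon46 up to that node: 4 branches. From Taxon31 up to the same node: 2 branches. Total: 4 + 2 = 6.

6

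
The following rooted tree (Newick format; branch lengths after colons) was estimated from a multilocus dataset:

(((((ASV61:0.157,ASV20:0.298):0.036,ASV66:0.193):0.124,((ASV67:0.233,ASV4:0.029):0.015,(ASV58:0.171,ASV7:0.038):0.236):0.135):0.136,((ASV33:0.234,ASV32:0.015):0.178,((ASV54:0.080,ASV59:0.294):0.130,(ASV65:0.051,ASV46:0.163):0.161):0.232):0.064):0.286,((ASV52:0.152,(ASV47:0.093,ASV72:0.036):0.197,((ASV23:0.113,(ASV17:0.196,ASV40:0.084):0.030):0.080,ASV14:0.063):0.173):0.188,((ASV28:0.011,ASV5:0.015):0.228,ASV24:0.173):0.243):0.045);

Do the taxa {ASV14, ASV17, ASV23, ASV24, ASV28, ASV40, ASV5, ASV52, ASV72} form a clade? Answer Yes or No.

The MRCA of the listed taxa subtends ((ASV52,(ASV47,ASV72),((ASV23,(ASV17,ASV40)),ASV14)),((ASV28,ASV5),ASV24)).
That clade also contains ASV47, which is not in the proposed group, so the group is not monophyletic.

No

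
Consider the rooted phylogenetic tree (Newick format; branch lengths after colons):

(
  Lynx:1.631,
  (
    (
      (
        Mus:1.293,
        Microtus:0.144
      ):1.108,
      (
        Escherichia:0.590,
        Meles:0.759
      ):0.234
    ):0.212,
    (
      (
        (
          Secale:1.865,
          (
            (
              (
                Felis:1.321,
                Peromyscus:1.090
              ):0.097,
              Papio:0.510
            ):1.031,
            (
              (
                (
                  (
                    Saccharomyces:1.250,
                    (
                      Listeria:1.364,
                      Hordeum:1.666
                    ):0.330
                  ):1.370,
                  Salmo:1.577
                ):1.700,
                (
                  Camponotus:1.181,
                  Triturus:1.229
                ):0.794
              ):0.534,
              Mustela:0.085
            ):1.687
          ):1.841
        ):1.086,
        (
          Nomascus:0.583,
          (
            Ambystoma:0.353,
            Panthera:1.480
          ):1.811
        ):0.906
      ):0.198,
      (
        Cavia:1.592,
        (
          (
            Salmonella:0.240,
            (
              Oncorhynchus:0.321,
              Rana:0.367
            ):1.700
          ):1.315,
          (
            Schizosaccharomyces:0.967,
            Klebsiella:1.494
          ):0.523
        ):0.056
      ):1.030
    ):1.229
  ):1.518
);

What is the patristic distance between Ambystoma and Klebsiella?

The path runs Ambystoma → … → MRCA → … → Klebsiella; the MRCA is the node subtending (((Secale,(((Felis,Peromyscus),Papio),((((Saccharomyces,(Listeria,Hordeum)),Salmo),(Camponotus,Triturus)),Mustela))),(Nomascus,(Ambystoma,Panthera))),(Cavia,((Salmonella,(Oncorhynchus,Rana)),(Schizosaccharomyces,Klebsiella)))).
Branch lengths along that path: 0.353 + 1.811 + 0.906 + 0.198 + 1.030 + 0.056 + 0.523 + 1.494 = 6.371.

6.371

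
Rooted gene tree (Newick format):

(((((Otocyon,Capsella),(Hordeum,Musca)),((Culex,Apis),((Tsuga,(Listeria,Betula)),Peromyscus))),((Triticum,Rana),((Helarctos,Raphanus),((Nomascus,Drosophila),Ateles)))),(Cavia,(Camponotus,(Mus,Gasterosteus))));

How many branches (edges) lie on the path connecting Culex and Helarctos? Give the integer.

The MRCA of Culex and Helarctos is the node subtending ((((Otocyon,Capsella),(Hordeum,Musca)),((Culex,Apis),((Tsuga,(Listeria,Betula)),Peromyscus))),((Triticum,Rana),((Helarctos,Raphanus),((Nomascus,Drosophila),Ateles)))).
From Culex up to that node: 4 branches. From Helarctos up to the same node: 4 branches. Total: 4 + 4 = 8.

8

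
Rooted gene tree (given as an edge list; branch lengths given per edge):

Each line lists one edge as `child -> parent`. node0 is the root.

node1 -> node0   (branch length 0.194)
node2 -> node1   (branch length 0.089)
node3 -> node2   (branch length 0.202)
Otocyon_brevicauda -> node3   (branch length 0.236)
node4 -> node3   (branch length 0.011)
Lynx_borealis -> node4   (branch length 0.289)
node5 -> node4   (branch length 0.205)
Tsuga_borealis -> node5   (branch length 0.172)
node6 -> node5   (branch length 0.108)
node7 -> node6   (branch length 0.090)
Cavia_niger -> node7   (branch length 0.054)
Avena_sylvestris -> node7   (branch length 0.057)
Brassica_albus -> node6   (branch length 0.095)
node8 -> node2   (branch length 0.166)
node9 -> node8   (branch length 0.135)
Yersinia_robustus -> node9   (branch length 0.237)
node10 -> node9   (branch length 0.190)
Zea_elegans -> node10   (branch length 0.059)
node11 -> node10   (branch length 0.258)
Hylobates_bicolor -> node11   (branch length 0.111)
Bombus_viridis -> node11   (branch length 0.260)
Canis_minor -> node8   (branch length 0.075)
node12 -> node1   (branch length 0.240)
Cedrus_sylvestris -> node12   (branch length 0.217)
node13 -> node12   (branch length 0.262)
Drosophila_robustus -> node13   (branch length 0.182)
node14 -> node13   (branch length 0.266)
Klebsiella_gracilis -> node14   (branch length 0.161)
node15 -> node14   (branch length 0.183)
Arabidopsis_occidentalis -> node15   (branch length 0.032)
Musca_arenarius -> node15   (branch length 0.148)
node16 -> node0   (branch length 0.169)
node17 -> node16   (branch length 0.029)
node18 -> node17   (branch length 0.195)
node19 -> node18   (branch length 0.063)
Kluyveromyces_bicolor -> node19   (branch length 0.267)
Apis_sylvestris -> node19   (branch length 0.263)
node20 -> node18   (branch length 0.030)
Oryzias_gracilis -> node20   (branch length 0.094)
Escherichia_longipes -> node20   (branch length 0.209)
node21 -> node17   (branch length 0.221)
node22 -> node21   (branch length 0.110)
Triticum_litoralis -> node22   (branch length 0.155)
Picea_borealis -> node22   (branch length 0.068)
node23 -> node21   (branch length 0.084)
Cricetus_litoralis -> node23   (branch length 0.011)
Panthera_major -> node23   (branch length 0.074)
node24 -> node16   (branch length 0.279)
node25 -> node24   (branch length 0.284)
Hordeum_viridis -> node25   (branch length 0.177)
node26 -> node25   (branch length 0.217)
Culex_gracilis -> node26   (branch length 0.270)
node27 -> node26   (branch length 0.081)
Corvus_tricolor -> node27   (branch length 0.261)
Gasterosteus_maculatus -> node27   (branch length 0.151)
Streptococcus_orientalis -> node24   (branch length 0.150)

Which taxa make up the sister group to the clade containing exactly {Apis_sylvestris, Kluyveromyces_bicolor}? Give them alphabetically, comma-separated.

Escherichia_longipes, Oryzias_gracilis

The clade containing exactly {Apis_sylvestris, Kluyveromyces_bicolor} attaches to the tree at the node subtending ((Kluyveromyces_bicolor,Apis_sylvestris),(Oryzias_gracilis,Escherichia_longipes)).
The other lineage descending from that same node — the sister group — is (Oryzias_gracilis,Escherichia_longipes); its 2 tips in alphabetical order are the answer.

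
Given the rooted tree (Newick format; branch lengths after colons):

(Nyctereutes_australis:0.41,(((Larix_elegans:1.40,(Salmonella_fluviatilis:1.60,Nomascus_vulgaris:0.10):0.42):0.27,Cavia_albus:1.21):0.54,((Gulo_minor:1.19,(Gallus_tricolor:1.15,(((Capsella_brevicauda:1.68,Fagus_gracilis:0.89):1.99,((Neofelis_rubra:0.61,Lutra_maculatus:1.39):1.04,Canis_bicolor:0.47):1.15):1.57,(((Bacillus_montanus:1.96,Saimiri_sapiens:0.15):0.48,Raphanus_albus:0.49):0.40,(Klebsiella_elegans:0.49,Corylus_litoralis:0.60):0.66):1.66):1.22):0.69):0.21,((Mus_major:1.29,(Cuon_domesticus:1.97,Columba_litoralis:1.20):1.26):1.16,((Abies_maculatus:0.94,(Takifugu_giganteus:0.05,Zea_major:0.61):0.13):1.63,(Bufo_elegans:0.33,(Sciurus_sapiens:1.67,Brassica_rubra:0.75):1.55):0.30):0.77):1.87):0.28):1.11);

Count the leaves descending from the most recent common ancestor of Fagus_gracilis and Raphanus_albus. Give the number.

10

The MRCA of Fagus_gracilis and Raphanus_albus is the node subtending (((Capsella_brevicauda,Fagus_gracilis),((Neofelis_rubra,Lutra_maculatus),Canis_bicolor)),(((Bacillus_montanus,Saimiri_sapiens),Raphanus_albus),(Klebsiella_elegans,Corylus_litoralis))).
That clade contains 10 terminal taxa: Bacillus_montanus, Canis_bicolor, Capsella_brevicauda, Corylus_litoralis, Fagus_gracilis, Klebsiella_elegans, Lutra_maculatus, Neofelis_rubra, Raphanus_albus, Saimiri_sapiens.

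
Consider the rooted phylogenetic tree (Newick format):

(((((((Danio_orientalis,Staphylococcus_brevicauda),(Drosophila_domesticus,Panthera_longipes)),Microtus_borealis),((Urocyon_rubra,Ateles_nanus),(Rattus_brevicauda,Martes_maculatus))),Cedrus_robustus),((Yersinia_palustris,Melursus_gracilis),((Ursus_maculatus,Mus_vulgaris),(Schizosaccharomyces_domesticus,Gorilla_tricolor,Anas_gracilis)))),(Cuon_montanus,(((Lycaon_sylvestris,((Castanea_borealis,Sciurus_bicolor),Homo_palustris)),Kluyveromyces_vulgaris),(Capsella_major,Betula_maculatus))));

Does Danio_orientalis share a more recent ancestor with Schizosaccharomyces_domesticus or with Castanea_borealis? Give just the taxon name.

Schizosaccharomyces_domesticus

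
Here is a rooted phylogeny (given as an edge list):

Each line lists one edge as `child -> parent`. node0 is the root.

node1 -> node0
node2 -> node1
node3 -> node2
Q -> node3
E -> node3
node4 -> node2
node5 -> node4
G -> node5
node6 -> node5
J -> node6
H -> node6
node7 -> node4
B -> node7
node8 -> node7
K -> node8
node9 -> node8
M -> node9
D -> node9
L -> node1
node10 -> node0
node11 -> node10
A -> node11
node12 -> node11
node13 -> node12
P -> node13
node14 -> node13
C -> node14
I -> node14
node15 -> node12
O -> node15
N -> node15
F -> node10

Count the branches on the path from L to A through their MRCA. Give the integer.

The MRCA of L and A is the root of the tree.
From L up to that node: 2 branches. From A up to the same node: 3 branches. Total: 2 + 3 = 5.

5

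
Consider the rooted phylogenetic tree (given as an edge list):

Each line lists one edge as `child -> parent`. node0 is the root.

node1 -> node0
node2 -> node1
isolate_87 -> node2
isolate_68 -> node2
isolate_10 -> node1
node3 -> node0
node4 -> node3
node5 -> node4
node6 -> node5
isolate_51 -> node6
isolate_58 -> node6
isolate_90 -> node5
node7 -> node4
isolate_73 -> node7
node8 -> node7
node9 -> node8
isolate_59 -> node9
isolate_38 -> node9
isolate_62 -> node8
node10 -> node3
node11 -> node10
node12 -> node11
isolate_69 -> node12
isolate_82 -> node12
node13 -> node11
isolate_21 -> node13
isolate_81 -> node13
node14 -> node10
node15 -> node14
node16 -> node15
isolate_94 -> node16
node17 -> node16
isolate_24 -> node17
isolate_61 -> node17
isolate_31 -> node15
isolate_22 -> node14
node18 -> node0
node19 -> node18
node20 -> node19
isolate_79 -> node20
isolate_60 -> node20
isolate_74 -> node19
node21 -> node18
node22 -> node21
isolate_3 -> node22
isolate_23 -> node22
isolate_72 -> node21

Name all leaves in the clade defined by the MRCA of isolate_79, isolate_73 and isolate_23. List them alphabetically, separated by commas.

Tracing isolate_79: it sits inside (isolate_79,isolate_60).
Tracing isolate_73: it sits inside (isolate_73,((isolate_59,isolate_38),isolate_62)).
Tracing isolate_23: it sits inside (isolate_3,isolate_23).
The smallest clade enclosing all 3 is the whole tree (their MRCA is the root), so the answer is all 25 tips in alphabetical order.

isolate_10, isolate_21, isolate_22, isolate_23, isolate_24, isolate_3, isolate_31, isolate_38, isolate_51, isolate_58, isolate_59, isolate_60, isolate_61, isolate_62, isolate_68, isolate_69, isolate_72, isolate_73, isolate_74, isolate_79, isolate_81, isolate_82, isolate_87, isolate_90, isolate_94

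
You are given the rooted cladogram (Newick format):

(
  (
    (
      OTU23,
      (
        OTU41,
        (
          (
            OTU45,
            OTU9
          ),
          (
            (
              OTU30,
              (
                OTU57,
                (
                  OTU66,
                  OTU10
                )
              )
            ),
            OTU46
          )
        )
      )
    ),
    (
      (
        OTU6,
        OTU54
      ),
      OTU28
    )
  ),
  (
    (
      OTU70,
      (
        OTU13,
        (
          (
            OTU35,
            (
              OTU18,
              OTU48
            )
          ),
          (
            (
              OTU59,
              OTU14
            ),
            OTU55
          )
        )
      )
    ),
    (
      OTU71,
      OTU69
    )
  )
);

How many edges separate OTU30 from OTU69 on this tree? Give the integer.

The MRCA of OTU30 and OTU69 is the root of the tree.
From OTU30 up to that node: 7 branches. From OTU69 up to the same node: 3 branches. Total: 7 + 3 = 10.

10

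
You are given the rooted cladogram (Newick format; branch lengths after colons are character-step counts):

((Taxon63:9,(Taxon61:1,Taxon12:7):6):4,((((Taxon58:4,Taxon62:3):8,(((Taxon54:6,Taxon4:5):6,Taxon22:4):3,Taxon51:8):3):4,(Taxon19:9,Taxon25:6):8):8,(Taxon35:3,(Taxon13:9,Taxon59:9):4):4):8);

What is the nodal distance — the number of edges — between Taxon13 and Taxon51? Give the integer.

7

The MRCA of Taxon13 and Taxon51 is the node subtending ((((Taxon58,Taxon62),(((Taxon54,Taxon4),Taxon22),Taxon51)),(Taxon19,Taxon25)),(Taxon35,(Taxon13,Taxon59))).
From Taxon13 up to that node: 3 branches. From Taxon51 up to the same node: 4 branches. Total: 3 + 4 = 7.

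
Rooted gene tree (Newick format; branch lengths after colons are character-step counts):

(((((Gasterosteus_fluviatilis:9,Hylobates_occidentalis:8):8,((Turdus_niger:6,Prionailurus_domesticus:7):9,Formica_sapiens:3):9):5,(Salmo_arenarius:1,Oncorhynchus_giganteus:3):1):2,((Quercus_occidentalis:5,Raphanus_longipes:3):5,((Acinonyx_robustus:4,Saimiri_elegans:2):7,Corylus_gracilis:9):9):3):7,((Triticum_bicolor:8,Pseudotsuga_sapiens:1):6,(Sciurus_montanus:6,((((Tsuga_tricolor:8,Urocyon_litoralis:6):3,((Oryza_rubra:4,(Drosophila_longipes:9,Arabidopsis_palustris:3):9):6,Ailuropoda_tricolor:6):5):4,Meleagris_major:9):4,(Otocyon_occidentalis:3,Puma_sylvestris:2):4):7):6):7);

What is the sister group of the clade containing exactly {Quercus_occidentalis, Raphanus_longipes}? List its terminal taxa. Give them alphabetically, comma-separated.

The clade containing exactly {Quercus_occidentalis, Raphanus_longipes} attaches to the tree at the node subtending ((Quercus_occidentalis,Raphanus_longipes),((Acinonyx_robustus,Saimiri_elegans),Corylus_gracilis)).
The other lineage descending from that same node — the sister group — is ((Acinonyx_robustus,Saimiri_elegans),Corylus_gracilis); its 3 tips in alphabetical order are the answer.

Acinonyx_robustus, Corylus_gracilis, Saimiri_elegans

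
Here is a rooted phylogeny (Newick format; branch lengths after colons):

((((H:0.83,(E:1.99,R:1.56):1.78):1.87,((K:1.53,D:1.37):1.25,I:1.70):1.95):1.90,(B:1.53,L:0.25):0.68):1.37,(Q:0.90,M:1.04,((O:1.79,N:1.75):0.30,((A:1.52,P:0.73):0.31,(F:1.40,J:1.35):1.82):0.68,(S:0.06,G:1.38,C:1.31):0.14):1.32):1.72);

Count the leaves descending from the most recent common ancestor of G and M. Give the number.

11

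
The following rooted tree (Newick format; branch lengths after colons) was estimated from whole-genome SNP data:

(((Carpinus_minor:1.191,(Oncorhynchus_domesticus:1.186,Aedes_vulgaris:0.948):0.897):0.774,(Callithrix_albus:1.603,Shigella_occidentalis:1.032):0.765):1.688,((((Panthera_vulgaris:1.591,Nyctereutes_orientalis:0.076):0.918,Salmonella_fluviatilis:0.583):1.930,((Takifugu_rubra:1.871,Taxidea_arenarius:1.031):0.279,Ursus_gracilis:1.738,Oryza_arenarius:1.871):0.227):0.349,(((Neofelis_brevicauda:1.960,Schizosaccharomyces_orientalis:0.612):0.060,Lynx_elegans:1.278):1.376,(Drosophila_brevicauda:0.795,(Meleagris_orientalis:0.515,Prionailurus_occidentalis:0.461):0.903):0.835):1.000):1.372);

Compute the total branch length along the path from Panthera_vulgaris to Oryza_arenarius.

The path runs Panthera_vulgaris → … → MRCA → … → Oryza_arenarius; the MRCA is the node subtending (((Panthera_vulgaris,Nyctereutes_orientalis),Salmonella_fluviatilis),((Takifugu_rubra,Taxidea_arenarius),Ursus_gracilis,Oryza_arenarius)).
Branch lengths along that path: 1.591 + 0.918 + 1.930 + 0.227 + 1.871 = 6.537.

6.537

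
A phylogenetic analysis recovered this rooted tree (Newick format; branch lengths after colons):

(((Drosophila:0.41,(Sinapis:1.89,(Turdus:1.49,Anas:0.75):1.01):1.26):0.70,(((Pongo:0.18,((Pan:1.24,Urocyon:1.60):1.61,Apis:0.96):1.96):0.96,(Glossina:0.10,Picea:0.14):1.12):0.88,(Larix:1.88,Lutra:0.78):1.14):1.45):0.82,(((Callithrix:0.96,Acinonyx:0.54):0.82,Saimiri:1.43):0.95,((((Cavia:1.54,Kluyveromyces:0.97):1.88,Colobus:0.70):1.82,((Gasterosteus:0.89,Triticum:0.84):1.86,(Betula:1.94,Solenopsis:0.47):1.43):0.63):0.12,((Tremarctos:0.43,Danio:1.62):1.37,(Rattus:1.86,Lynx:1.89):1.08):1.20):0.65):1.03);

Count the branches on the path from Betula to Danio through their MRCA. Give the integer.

7

The MRCA of Betula and Danio is the node subtending ((((Cavia,Kluyveromyces),Colobus),((Gasterosteus,Triticum),(Betula,Solenopsis))),((Tremarctos,Danio),(Rattus,Lynx))).
From Betula up to that node: 4 branches. From Danio up to the same node: 3 branches. Total: 4 + 3 = 7.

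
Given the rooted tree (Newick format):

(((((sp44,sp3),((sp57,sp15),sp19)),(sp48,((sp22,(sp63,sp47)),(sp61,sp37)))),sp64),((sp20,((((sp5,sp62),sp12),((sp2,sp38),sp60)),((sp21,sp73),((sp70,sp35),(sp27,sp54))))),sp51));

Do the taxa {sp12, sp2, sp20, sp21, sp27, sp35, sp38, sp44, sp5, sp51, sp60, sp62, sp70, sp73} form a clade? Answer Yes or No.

The MRCA of the listed taxa is the root, so the smallest clade containing them is the whole tree.
That clade also contains sp15, sp19, sp22, sp3, sp37, sp47, sp48, sp54, sp57, sp61, sp63, sp64, which are not in the proposed group, so the group is not monophyletic.

No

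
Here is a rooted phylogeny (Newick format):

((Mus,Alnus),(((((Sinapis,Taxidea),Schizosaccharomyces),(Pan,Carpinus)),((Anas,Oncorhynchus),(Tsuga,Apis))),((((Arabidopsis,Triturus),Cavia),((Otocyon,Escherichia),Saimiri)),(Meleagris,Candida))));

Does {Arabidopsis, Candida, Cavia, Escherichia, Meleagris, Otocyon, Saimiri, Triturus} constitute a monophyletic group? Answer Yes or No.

Yes

The most recent common ancestor of these taxa subtends ((((Arabidopsis,Triturus),Cavia),((Otocyon,Escherichia),Saimiri)),(Meleagris,Candida)).
That clade has exactly 8 tips — every listed taxon and nothing else — so the group is monophyletic.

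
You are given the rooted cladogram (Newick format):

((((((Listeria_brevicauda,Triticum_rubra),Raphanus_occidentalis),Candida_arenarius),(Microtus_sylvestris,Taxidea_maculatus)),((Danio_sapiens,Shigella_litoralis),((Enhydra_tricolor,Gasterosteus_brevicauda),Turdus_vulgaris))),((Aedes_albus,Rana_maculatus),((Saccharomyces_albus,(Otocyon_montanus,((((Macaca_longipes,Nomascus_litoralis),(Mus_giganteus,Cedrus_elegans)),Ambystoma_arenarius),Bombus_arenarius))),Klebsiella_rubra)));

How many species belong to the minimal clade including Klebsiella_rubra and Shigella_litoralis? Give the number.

22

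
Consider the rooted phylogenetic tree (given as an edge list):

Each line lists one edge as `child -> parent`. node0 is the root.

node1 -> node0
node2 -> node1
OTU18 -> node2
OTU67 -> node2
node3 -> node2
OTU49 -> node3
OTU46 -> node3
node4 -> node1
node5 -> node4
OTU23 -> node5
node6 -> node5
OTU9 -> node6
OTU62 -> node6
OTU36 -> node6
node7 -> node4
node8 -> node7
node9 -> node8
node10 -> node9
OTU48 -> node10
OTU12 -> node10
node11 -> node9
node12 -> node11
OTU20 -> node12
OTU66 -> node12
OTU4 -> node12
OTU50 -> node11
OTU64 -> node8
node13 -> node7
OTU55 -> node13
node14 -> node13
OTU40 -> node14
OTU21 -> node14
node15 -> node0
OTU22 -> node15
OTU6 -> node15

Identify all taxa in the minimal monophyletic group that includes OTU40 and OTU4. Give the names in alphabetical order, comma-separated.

OTU12, OTU20, OTU21, OTU4, OTU40, OTU48, OTU50, OTU55, OTU64, OTU66

Tracing OTU40: it sits inside (OTU40,OTU21).
Tracing OTU4: it sits inside (OTU20,OTU66,OTU4).
The smallest clade enclosing both is ((((OTU48,OTU12),((OTU20,OTU66,OTU4),OTU50)),OTU64),(OTU55,(OTU40,OTU21))); the answer is its 10 terminal taxa in alphabetical order.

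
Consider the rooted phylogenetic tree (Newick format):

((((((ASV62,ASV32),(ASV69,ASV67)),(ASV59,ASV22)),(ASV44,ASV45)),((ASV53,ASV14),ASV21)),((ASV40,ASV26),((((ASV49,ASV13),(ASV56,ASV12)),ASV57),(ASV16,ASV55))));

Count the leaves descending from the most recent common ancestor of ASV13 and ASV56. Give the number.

4

The MRCA of ASV13 and ASV56 is the node subtending ((ASV49,ASV13),(ASV56,ASV12)).
That clade contains 4 terminal taxa: ASV12, ASV13, ASV49, ASV56.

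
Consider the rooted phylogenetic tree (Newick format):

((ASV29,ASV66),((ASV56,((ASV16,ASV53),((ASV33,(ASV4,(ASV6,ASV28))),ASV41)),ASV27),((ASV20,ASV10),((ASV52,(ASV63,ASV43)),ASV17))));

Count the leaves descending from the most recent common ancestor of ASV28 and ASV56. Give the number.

9

The MRCA of ASV28 and ASV56 is the node subtending (ASV56,((ASV16,ASV53),((ASV33,(ASV4,(ASV6,ASV28))),ASV41)),ASV27).
That clade contains 9 terminal taxa: ASV16, ASV27, ASV28, ASV33, ASV4, ASV41, ASV53, ASV56, ASV6.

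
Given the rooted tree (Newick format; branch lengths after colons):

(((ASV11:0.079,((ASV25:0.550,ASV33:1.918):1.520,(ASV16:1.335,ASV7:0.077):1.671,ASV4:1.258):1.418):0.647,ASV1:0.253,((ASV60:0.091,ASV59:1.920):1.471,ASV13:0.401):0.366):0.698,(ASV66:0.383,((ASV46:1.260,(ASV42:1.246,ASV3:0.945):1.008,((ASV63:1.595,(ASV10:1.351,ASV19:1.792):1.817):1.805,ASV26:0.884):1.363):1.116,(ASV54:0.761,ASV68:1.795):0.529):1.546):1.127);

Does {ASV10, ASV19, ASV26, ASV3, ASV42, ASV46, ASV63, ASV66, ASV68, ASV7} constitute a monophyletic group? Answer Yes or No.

No

The MRCA of the listed taxa is the root, so the smallest clade containing them is the whole tree.
That clade also contains ASV1, ASV11, ASV13, ASV16, ASV25, ASV33, ASV4, ASV54, ASV59, ASV60, which are not in the proposed group, so the group is not monophyletic.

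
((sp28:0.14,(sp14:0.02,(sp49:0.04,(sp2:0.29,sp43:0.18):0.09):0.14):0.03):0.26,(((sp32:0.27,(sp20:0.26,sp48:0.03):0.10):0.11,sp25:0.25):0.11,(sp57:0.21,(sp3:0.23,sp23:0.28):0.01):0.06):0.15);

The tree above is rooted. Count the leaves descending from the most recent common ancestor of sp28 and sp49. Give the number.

5

The MRCA of sp28 and sp49 is the node subtending (sp28,(sp14,(sp49,(sp2,sp43)))).
That clade contains 5 terminal taxa: sp14, sp2, sp28, sp43, sp49.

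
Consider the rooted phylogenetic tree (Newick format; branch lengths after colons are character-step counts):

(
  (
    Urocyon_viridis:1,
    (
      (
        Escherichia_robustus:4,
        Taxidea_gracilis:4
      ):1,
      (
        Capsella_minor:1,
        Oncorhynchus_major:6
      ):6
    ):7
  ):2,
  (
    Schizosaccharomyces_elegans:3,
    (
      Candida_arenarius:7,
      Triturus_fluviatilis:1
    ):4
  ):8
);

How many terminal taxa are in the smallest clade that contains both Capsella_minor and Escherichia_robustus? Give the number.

The MRCA of Capsella_minor and Escherichia_robustus is the node subtending ((Escherichia_robustus,Taxidea_gracilis),(Capsella_minor,Oncorhynchus_major)).
That clade contains 4 terminal taxa: Capsella_minor, Escherichia_robustus, Oncorhynchus_major, Taxidea_gracilis.

4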